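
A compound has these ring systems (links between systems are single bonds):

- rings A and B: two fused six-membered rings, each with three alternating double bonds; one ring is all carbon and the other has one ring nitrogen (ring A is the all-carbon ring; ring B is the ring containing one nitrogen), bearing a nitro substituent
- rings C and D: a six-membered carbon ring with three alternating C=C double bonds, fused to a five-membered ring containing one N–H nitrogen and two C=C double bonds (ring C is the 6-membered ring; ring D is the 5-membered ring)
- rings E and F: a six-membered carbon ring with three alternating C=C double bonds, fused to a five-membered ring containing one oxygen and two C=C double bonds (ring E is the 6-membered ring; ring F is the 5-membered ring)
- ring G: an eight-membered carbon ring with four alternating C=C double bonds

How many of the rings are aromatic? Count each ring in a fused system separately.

6

Rings A and B form a fused bicyclic system (with one nitrogen) with 10 sp² atoms and 10 π electrons from ring double bonds. 10 = 4(2)+2, so the system is aromatic and both rings count as aromatic (quinoline).
Rings C and D form a fused bicyclic system (with one N–H) with 9 sp² atoms and 10 π electrons from ring double bonds plus a heteroatom lone pair. 10 = 4(2)+2, so the system is aromatic and both rings count as aromatic (indole).
Rings E and F form a fused bicyclic system (with one oxygen) with 9 sp² atoms and 10 π electrons from ring double bonds plus a heteroatom lone pair. 10 = 4(2)+2, so the system is aromatic and both rings count as aromatic (benzofuran).
Ring G has only sp² ring atoms; a planar conformation would have a fully conjugated π system of 8 electrons. But 8 = 4(2), which is 4n not 4n+2, so ring G is not aromatic (cyclooctatetraene) — cyclooctatetraene distorts into a non-planar tub to avoid antiaromaticity.
Aromatic: A, B, C, D, E, F. Total: 6.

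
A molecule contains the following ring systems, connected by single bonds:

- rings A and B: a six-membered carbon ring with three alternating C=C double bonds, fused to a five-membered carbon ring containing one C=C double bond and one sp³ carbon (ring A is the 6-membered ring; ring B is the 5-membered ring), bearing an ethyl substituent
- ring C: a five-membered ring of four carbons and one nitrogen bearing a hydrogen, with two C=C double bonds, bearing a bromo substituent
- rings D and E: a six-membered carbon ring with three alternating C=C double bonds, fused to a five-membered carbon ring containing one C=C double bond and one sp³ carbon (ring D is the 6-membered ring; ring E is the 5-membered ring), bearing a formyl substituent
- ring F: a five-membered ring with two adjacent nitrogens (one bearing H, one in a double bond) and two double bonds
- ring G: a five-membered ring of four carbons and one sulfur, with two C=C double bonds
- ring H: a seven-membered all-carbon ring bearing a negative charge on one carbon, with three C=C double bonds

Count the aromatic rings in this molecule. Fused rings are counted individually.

Ring A has a continuous p-orbital overlap around the ring; 3 ring double bonds give 6 π electrons. 6 = 4(1)+2, so ring A is aromatic (benzene ring).
Ring B has one sp³ carbon, so it is not fully conjugated — not aromatic (cyclopentene ring).
Ring C is fully conjugated (every ring atom contributes a p orbital); 2 ring double bonds (4 π electrons) plus a heteroatom lone pair (2) give 6 π electrons. That satisfies 4n+2 with n=1, so ring C is aromatic (pyrrole).
Ring D is fully conjugated (every ring atom contributes a p orbital); 3 ring double bonds give 6 π electrons. That satisfies 4n+2 with n=1, so ring D is aromatic (benzene ring).
Ring E has one sp³ carbon, so it is not fully conjugated — not aromatic (cyclopentene ring).
Ring F is fully conjugated (every ring atom contributes a p orbital); 2 ring double bonds (4 π electrons) plus a heteroatom lone pair (2) give 6 π electrons. 6 = 4(1)+2, so ring F is aromatic (pyrazole).
Ring G has a continuous p-orbital overlap around the ring; 2 ring double bonds (4 π electrons) plus a heteroatom lone pair (2) give 6 π electrons. Since 6 = 4n+2 (n=1), ring G is aromatic (thiophene).
Ring H has only sp² ring atoms; a planar conformation would have a fully conjugated π system of 8 electrons. But 8 = 4(2), which is 4n not 4n+2, so ring H is not aromatic (cycloheptatrienyl anion).
Aromatic: A, C, D, F, G. Total: 5.

5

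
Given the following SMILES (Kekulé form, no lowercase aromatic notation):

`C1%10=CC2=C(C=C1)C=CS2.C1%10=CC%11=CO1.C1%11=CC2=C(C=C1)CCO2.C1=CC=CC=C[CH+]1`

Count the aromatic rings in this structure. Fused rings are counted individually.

5

The SMILES encodes a six-membered carbon ring with three alternating C=C double bonds, fused to a five-membered ring containing one sulfur and two C=C double bonds; a five-membered ring of four carbons and one oxygen, with two C=C double bonds; a six-membered carbon ring with three alternating C=C double bonds, fused to a five-membered ring containing one oxygen and two sp³ carbons; a seven-membered all-carbon ring bearing a positive charge on one carbon, with three C=C double bonds.
The fused 6/5-membered bicyclic (with one sulfur) is a single π system with 9 sp² atoms and 10 π electrons from ring double bonds plus a heteroatom lone pair. 10 = 4(2)+2, so the system is aromatic and both rings count as aromatic (benzothiophene).
The 5-membered ring with one oxygen has a continuous p-orbital overlap around the ring; 2 ring double bonds (4 π electrons) plus a heteroatom lone pair (2) give 6 π electrons. That satisfies 4n+2 with n=1, so it is aromatic (furan).
The 6-membered ring has a continuous p-orbital overlap around the ring; 3 ring double bonds give 6 π electrons. Since 6 = 4n+2 (n=1), it is aromatic (benzene ring).
The second 5-membered ring with one oxygen has two sp³ carbons, so it is not fully conjugated — not aromatic (oxolane ring).
The 7-membered ring is fully conjugated (every ring atom contributes a p orbital); 3 ring double bonds (6 π electrons) plus the carbocation's empty p orbital (0, but keeps the ring conjugated) give 6 π electrons. That satisfies 4n+2 with n=1, so it is aromatic (tropylium cation).
5 of the 6 rings are aromatic. Total: 5.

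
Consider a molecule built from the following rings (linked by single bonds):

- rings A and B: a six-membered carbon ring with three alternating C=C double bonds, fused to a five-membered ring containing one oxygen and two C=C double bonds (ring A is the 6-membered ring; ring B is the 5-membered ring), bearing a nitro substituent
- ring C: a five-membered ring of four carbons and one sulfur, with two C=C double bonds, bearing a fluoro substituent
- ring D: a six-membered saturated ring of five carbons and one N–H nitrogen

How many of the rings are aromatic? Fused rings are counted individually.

3

Rings A and B form a fused bicyclic system (with one oxygen) with 9 sp² atoms and 10 π electrons from ring double bonds plus a heteroatom lone pair. 10 = 4(2)+2, so the system is aromatic and both rings count as aromatic (benzofuran).
Ring C is fully conjugated (every ring atom contributes a p orbital); 2 ring double bonds (4 π electrons) plus a heteroatom lone pair (2) give 6 π electrons. That satisfies 4n+2 with n=1, so ring C is aromatic (thiophene).
Ring D has only sp³ atoms, so it is not fully conjugated — not aromatic (piperidine).
Aromatic: A, B, C. Total: 3.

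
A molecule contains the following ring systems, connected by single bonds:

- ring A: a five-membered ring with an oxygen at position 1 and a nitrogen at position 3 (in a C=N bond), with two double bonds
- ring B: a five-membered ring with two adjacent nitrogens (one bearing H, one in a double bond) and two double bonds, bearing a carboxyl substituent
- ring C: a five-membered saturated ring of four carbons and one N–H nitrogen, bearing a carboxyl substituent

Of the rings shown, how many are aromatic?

2

Ring A is fully conjugated (every ring atom contributes a p orbital); 2 ring double bonds (4 π electrons) plus a heteroatom lone pair (2) give 6 π electrons. Since 6 = 4n+2 (n=1), ring A is aromatic (oxazole).
Ring B is planar and fully conjugated; 2 ring double bonds (4 π electrons) plus a heteroatom lone pair (2) give 6 π electrons. That satisfies 4n+2 with n=1, so ring B is aromatic (pyrazole).
Ring C has only sp³ atoms, so it is not fully conjugated — not aromatic (pyrrolidine).
Aromatic: A, B. Total: 2.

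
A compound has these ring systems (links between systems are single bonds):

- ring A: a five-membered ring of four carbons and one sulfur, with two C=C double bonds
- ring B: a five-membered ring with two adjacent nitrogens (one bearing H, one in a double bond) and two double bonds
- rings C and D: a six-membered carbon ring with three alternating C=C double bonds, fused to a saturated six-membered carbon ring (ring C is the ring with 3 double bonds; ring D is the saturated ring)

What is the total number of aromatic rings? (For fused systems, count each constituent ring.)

Ring A is fully conjugated (every ring atom contributes a p orbital); 2 ring double bonds (4 π electrons) plus a heteroatom lone pair (2) give 6 π electrons. 6 = 4(1)+2, so ring A is aromatic (thiophene).
Ring B is fully conjugated (every ring atom contributes a p orbital); 2 ring double bonds (4 π electrons) plus a heteroatom lone pair (2) give 6 π electrons. That satisfies 4n+2 with n=1, so ring B is aromatic (pyrazole).
Ring C is planar and fully conjugated; 3 ring double bonds give 6 π electrons. That satisfies 4n+2 with n=1, so ring C is aromatic (benzene ring).
Ring D has four sp³ carbons, so it is not fully conjugated — not aromatic (cyclohexane ring).
Aromatic: A, B, C. Total: 3.

3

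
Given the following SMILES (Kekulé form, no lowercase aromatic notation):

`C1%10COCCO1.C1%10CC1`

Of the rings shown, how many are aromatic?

The SMILES encodes a six-membered saturated ring with oxygens at positions 1 and 4; a three-membered saturated carbon ring.
The 6-membered ring with two oxygens (1,4) has only sp³ atoms, so it is not fully conjugated — not aromatic (1,4-dioxane).
The 3-membered ring has only sp³ atoms, so it is not fully conjugated — not aromatic (cyclopropane).
None of the rings are aromatic. Total: 0.

0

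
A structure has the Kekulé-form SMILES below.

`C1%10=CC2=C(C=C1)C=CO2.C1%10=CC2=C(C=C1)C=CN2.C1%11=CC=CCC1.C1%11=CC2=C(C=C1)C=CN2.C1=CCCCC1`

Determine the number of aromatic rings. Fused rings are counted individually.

The SMILES encodes a six-membered carbon ring with three alternating C=C double bonds, fused to a five-membered ring containing one oxygen and two C=C double bonds; a six-membered carbon ring with three alternating C=C double bonds, fused to a five-membered ring containing one N–H nitrogen and two C=C double bonds; a six-membered carbon ring with two conjugated C=C double bonds and two sp³ carbons; a six-membered carbon ring with three alternating C=C double bonds, fused to a five-membered ring containing one N–H nitrogen and two C=C double bonds; a six-membered carbon ring with one C=C double bond.
The fused 6/5-membered bicyclic (with one oxygen) is a single π system with 9 sp² atoms and 10 π electrons from ring double bonds plus a heteroatom lone pair. 10 = 4(2)+2, so the system is aromatic and both rings count as aromatic (benzofuran).
The fused 6/5-membered bicyclic (with one N–H) is a single π system with 9 sp² atoms and 10 π electrons from ring double bonds plus a heteroatom lone pair. 10 = 4(2)+2, so the system is aromatic and both rings count as aromatic (indole).
The 6-membered ring has two sp³ carbons, so it is not fully conjugated — not aromatic (1,3-cyclohexadiene).
The fused 6/5-membered bicyclic (with one N–H) is a single π system with 9 sp² atoms and 10 π electrons from ring double bonds plus a heteroatom lone pair. 10 = 4(2)+2, so the system is aromatic and both rings count as aromatic (indole).
The second 6-membered ring has four sp³ carbons, so it is not fully conjugated — not aromatic (cyclohexene).
6 of the 8 rings are aromatic. Total: 6.

6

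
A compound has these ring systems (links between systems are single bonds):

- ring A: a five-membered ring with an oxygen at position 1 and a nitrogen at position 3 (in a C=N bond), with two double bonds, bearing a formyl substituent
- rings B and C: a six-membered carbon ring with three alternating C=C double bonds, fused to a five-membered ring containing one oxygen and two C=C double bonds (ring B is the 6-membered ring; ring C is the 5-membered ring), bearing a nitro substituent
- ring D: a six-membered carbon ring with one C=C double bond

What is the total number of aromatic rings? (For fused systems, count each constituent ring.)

Ring A is planar and fully conjugated; 2 ring double bonds (4 π electrons) plus a heteroatom lone pair (2) give 6 π electrons. That satisfies 4n+2 with n=1, so ring A is aromatic (oxazole).
Rings B and C form a fused bicyclic system (with one oxygen) with 9 sp² atoms and 10 π electrons from ring double bonds plus a heteroatom lone pair. 10 = 4(2)+2, so the system is aromatic and both rings count as aromatic (benzofuran).
Ring D has four sp³ carbons, so it is not fully conjugated — not aromatic (cyclohexene).
Aromatic: A, B, C. Total: 3.

3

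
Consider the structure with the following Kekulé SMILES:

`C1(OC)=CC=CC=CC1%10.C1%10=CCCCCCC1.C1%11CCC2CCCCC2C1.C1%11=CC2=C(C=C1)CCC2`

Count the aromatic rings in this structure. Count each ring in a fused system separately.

1

The SMILES encodes a seven-membered carbon ring with three C=C double bonds and one sp³ carbon; an eight-membered carbon ring with one C=C double bond; two fused six-membered saturated carbon rings; a six-membered carbon ring with three alternating C=C double bonds, fused to a saturated five-membered carbon ring.
The 7-membered ring has one sp³ carbon, so it is not fully conjugated — not aromatic (cycloheptatriene).
The 8-membered ring has six sp³ carbons, so it is not fully conjugated — not aromatic (cyclooctene).
The 6-membered ring has only sp³ atoms, so it is not fully conjugated — not aromatic (cyclohexane ring).
The second 6-membered ring has only sp³ atoms, so it is not fully conjugated — not aromatic (cyclohexane ring).
The third 6-membered ring is fully conjugated (every ring atom contributes a p orbital); 3 ring double bonds give 6 π electrons. 6 = 4(1)+2, so it is aromatic (benzene ring).
The 5-membered ring has three sp³ carbons, so it is not fully conjugated — not aromatic (cyclopentane ring).
1 of the 6 rings is aromatic. Total: 1.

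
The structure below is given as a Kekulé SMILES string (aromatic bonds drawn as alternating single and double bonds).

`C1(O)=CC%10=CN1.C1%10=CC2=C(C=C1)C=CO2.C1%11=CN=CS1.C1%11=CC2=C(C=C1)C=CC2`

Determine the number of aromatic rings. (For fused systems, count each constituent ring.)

5

The SMILES encodes a five-membered ring of four carbons and one nitrogen bearing a hydrogen, with two C=C double bonds; a six-membered carbon ring with three alternating C=C double bonds, fused to a five-membered ring containing one oxygen and two C=C double bonds; a five-membered ring with a sulfur at position 1 and a nitrogen at position 3 (in a C=N bond), with two double bonds; a six-membered carbon ring with three alternating C=C double bonds, fused to a five-membered carbon ring containing one C=C double bond and one sp³ carbon.
The 5-membered ring with one N–H is planar and fully conjugated; 2 ring double bonds (4 π electrons) plus a heteroatom lone pair (2) give 6 π electrons. That satisfies 4n+2 with n=1, so it is aromatic (pyrrole).
The fused 6/5-membered bicyclic (with one oxygen) is a single π system with 9 sp² atoms and 10 π electrons from ring double bonds plus a heteroatom lone pair. 10 = 4(2)+2, so the system is aromatic and both rings count as aromatic (benzofuran).
The 5-membered ring with one sulfur and one =N– is fully conjugated (every ring atom contributes a p orbital); 2 ring double bonds (4 π electrons) plus a heteroatom lone pair (2) give 6 π electrons. That satisfies 4n+2 with n=1, so it is aromatic (thiazole).
The 6-membered ring is fully conjugated (every ring atom contributes a p orbital); 3 ring double bonds give 6 π electrons. Since 6 = 4n+2 (n=1), it is aromatic (benzene ring).
The 5-membered ring has one sp³ carbon, so it is not fully conjugated — not aromatic (cyclopentene ring).
5 of the 6 rings are aromatic. Total: 5.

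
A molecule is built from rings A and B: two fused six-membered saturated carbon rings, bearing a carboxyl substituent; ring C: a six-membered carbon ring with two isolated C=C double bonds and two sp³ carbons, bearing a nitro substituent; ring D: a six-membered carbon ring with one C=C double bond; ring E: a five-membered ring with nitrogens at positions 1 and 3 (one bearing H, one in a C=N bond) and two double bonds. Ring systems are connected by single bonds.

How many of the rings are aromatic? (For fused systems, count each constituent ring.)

1

Ring A has only sp³ atoms, so it is not fully conjugated — not aromatic (cyclohexane ring).
Ring B has only sp³ atoms, so it is not fully conjugated — not aromatic (cyclohexane ring).
Ring C has two sp³ carbons, so it is not fully conjugated — not aromatic (1,4-cyclohexadiene).
Ring D has four sp³ carbons, so it is not fully conjugated — not aromatic (cyclohexene).
Ring E has a continuous p-orbital overlap around the ring; 2 ring double bonds (4 π electrons) plus a heteroatom lone pair (2) give 6 π electrons. That satisfies 4n+2 with n=1, so ring E is aromatic (imidazole).
Aromatic: E. Total: 1.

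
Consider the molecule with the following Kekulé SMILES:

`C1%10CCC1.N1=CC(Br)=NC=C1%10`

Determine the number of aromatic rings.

1

The SMILES encodes a four-membered saturated carbon ring; a six-membered ring with nitrogens at positions 1 and 4 and three alternating double bonds.
The 4-membered ring has only sp³ atoms, so it is not fully conjugated — not aromatic (cyclobutane).
The 6-membered ring with two nitrogens (1,4) is fully conjugated (every ring atom contributes a p orbital); 3 ring double bonds give 6 π electrons. That satisfies 4n+2 with n=1, so it is aromatic (pyrazine).
1 of the 2 rings is aromatic. Total: 1.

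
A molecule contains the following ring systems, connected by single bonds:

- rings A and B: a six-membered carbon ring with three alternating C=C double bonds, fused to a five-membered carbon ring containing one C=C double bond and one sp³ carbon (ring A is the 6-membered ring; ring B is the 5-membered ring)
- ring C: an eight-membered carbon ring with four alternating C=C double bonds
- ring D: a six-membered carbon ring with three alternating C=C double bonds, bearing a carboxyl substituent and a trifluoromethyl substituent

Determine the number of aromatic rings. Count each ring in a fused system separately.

Ring A is fully conjugated (every ring atom contributes a p orbital); 3 ring double bonds give 6 π electrons. That satisfies 4n+2 with n=1, so ring A is aromatic (benzene ring).
Ring B has one sp³ carbon, so it is not fully conjugated — not aromatic (cyclopentene ring).
Ring C has only sp² ring atoms; a planar conformation would have a fully conjugated π system of 8 electrons. But 8 = 4(2), which is 4n not 4n+2, so ring C is not aromatic (cyclooctatetraene) — cyclooctatetraene distorts into a non-planar tub to avoid antiaromaticity.
Ring D has a continuous p-orbital overlap around the ring; 3 ring double bonds give 6 π electrons. That satisfies 4n+2 with n=1, so ring D is aromatic (benzene).
Aromatic: A, D. Total: 2.

2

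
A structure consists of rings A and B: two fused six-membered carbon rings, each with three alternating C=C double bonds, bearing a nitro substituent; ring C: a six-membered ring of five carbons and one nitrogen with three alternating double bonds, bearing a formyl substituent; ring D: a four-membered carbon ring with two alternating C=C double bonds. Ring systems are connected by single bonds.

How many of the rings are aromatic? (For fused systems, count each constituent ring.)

Rings A and B form a fused bicyclic system with 10 sp² atoms and 10 π electrons from ring double bonds. 10 = 4(2)+2, so the system is aromatic and both rings count as aromatic (naphthalene).
Ring C is planar and fully conjugated; 3 ring double bonds give 6 π electrons. 6 = 4(1)+2, so ring C is aromatic (pyridine).
Ring D has only sp² ring atoms; a planar conformation would have a fully conjugated π system of 4 electrons. But 4 = 4(1), which is 4n not 4n+2, so ring D is not aromatic (cyclobutadiene) — cyclobutadiene is antiaromatic and distorts to a rectangle.
Aromatic: A, B, C. Total: 3.

3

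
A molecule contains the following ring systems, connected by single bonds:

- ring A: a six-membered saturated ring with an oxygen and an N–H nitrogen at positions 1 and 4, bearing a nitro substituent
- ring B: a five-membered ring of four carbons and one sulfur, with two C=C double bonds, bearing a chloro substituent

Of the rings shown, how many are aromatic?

1

Ring A has only sp³ atoms, so it is not fully conjugated — not aromatic (morpholine).
Ring B has a continuous p-orbital overlap around the ring; 2 ring double bonds (4 π electrons) plus a heteroatom lone pair (2) give 6 π electrons. Since 6 = 4n+2 (n=1), ring B is aromatic (thiophene).
Aromatic: B. Total: 1.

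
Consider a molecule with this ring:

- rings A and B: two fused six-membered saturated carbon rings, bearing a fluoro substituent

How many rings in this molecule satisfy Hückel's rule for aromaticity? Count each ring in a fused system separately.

0

Ring A has only sp³ atoms, so it is not fully conjugated — not aromatic (cyclohexane ring).
Ring B has only sp³ atoms, so it is not fully conjugated — not aromatic (cyclohexane ring).
No ring is aromatic. Total: 0.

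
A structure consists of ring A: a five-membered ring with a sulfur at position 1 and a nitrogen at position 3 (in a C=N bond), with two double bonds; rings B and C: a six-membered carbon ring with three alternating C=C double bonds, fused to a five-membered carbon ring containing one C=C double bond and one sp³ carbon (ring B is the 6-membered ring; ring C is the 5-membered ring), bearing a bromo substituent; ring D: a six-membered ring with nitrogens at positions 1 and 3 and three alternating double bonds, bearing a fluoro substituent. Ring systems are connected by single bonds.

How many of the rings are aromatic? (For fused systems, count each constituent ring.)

3

Ring A is planar and fully conjugated; 2 ring double bonds (4 π electrons) plus a heteroatom lone pair (2) give 6 π electrons. 6 = 4(1)+2, so ring A is aromatic (thiazole).
Ring B is planar and fully conjugated; 3 ring double bonds give 6 π electrons. Since 6 = 4n+2 (n=1), ring B is aromatic (benzene ring).
Ring C has one sp³ carbon, so it is not fully conjugated — not aromatic (cyclopentene ring).
Ring D is planar and fully conjugated; 3 ring double bonds give 6 π electrons. That satisfies 4n+2 with n=1, so ring D is aromatic (pyrimidine).
Aromatic: A, B, D. Total: 3.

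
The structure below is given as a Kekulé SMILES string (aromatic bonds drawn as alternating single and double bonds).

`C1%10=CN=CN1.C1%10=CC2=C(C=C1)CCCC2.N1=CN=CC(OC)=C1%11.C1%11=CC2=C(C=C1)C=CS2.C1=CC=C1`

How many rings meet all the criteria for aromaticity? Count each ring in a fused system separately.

5

The SMILES encodes a five-membered ring with nitrogens at positions 1 and 3 (one bearing H, one in a C=N bond) and two double bonds; a six-membered carbon ring with three alternating C=C double bonds, fused to a saturated six-membered carbon ring; a six-membered ring with nitrogens at positions 1 and 3 and three alternating double bonds; a six-membered carbon ring with three alternating C=C double bonds, fused to a five-membered ring containing one sulfur and two C=C double bonds; a four-membered carbon ring with two alternating C=C double bonds.
The 5-membered ring with two nitrogens (one N–H, one =N–) is fully conjugated (every ring atom contributes a p orbital); 2 ring double bonds (4 π electrons) plus a heteroatom lone pair (2) give 6 π electrons. That satisfies 4n+2 with n=1, so it is aromatic (imidazole).
The 6-membered ring is fully conjugated (every ring atom contributes a p orbital); 3 ring double bonds give 6 π electrons. Since 6 = 4n+2 (n=1), it is aromatic (benzene ring).
The second 6-membered ring has four sp³ carbons, so it is not fully conjugated — not aromatic (cyclohexane ring).
The 6-membered ring with two nitrogens (1,3) is fully conjugated (every ring atom contributes a p orbital); 3 ring double bonds give 6 π electrons. That satisfies 4n+2 with n=1, so it is aromatic (pyrimidine).
The fused 6/5-membered bicyclic (with one sulfur) is a single π system with 9 sp² atoms and 10 π electrons from ring double bonds plus a heteroatom lone pair. 10 = 4(2)+2, so the system is aromatic and both rings count as aromatic (benzothiophene).
The 4-membered ring has only sp² ring atoms; a planar conformation would have a fully conjugated π system of 4 electrons. But 4 = 4(1), which is 4n not 4n+2, so it is not aromatic (cyclobutadiene) — cyclobutadiene is antiaromatic and distorts to a rectangle.
5 of the 7 rings are aromatic. Total: 5.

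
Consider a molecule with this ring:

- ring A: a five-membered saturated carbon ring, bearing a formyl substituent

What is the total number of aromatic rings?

0

Ring A has only sp³ atoms, so it is not fully conjugated — not aromatic (cyclopentane).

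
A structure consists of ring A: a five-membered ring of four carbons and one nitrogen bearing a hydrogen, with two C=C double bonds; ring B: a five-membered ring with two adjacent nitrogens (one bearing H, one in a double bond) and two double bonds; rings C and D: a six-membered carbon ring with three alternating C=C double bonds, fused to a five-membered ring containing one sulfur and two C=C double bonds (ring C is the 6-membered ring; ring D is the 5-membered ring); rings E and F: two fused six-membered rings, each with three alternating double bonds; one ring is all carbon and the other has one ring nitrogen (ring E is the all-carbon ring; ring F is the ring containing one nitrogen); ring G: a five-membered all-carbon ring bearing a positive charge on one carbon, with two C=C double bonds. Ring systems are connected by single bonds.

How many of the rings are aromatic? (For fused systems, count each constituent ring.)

Ring A has a continuous p-orbital overlap around the ring; 2 ring double bonds (4 π electrons) plus a heteroatom lone pair (2) give 6 π electrons. Since 6 = 4n+2 (n=1), ring A is aromatic (pyrrole).
Ring B is fully conjugated (every ring atom contributes a p orbital); 2 ring double bonds (4 π electrons) plus a heteroatom lone pair (2) give 6 π electrons. Since 6 = 4n+2 (n=1), ring B is aromatic (pyrazole).
Rings C and D form a fused bicyclic system (with one sulfur) with 9 sp² atoms and 10 π electrons from ring double bonds plus a heteroatom lone pair. 10 = 4(2)+2, so the system is aromatic and both rings count as aromatic (benzothiophene).
Rings E and F form a fused bicyclic system (with one nitrogen) with 10 sp² atoms and 10 π electrons from ring double bonds. 10 = 4(2)+2, so the system is aromatic and both rings count as aromatic (quinoline).
Ring G has only sp² ring atoms; a planar conformation would have a fully conjugated π system of 4 electrons. But 4 = 4(1), which is 4n not 4n+2, so ring G is not aromatic (cyclopentadienyl cation).
Aromatic: A, B, C, D, E, F. Total: 6.

6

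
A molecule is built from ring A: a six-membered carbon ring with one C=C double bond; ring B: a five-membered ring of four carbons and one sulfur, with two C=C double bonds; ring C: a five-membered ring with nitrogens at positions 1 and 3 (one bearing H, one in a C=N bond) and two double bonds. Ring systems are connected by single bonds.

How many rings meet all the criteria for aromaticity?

Ring A has four sp³ carbons, so it is not fully conjugated — not aromatic (cyclohexene).
Ring B has a continuous p-orbital overlap around the ring; 2 ring double bonds (4 π electrons) plus a heteroatom lone pair (2) give 6 π electrons. Since 6 = 4n+2 (n=1), ring B is aromatic (thiophene).
Ring C is planar and fully conjugated; 2 ring double bonds (4 π electrons) plus a heteroatom lone pair (2) give 6 π electrons. Since 6 = 4n+2 (n=1), ring C is aromatic (imidazole).
Aromatic: B, C. Total: 2.

2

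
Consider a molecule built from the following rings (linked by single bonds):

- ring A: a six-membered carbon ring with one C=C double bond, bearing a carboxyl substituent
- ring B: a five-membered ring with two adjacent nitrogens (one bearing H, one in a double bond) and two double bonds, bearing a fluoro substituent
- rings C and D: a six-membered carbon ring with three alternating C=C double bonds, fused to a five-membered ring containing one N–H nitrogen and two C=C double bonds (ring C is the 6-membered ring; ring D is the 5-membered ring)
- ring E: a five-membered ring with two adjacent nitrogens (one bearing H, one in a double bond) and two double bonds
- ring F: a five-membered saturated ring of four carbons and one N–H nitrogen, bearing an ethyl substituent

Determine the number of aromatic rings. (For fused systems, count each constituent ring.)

4

Ring A has four sp³ carbons, so it is not fully conjugated — not aromatic (cyclohexene).
Ring B is planar and fully conjugated; 2 ring double bonds (4 π electrons) plus a heteroatom lone pair (2) give 6 π electrons. That satisfies 4n+2 with n=1, so ring B is aromatic (pyrazole).
Rings C and D form a fused bicyclic system (with one N–H) with 9 sp² atoms and 10 π electrons from ring double bonds plus a heteroatom lone pair. 10 = 4(2)+2, so the system is aromatic and both rings count as aromatic (indole).
Ring E is fully conjugated (every ring atom contributes a p orbital); 2 ring double bonds (4 π electrons) plus a heteroatom lone pair (2) give 6 π electrons. 6 = 4(1)+2, so ring E is aromatic (pyrazole).
Ring F has only sp³ atoms, so it is not fully conjugated — not aromatic (pyrrolidine).
Aromatic: B, C, D, E. Total: 4.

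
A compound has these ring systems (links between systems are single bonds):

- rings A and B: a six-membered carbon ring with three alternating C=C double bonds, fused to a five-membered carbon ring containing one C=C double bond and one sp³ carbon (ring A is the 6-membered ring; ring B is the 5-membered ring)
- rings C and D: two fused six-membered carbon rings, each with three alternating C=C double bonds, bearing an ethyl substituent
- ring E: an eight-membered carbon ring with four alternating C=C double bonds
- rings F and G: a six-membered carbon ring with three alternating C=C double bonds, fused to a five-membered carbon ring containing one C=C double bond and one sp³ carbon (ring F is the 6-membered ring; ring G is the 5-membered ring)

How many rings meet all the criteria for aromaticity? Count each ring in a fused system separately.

Ring A is fully conjugated (every ring atom contributes a p orbital); 3 ring double bonds give 6 π electrons. Since 6 = 4n+2 (n=1), ring A is aromatic (benzene ring).
Ring B has one sp³ carbon, so it is not fully conjugated — not aromatic (cyclopentene ring).
Rings C and D form a fused bicyclic system with 10 sp² atoms and 10 π electrons from ring double bonds. 10 = 4(2)+2, so the system is aromatic and both rings count as aromatic (naphthalene).
Ring E has only sp² ring atoms; a planar conformation would have a fully conjugated π system of 8 electrons. But 8 = 4(2), which is 4n not 4n+2, so ring E is not aromatic (cyclooctatetraene) — cyclooctatetraene distorts into a non-planar tub to avoid antiaromaticity.
Ring F is fully conjugated (every ring atom contributes a p orbital); 3 ring double bonds give 6 π electrons. Since 6 = 4n+2 (n=1), ring F is aromatic (benzene ring).
Ring G has one sp³ carbon, so it is not fully conjugated — not aromatic (cyclopentene ring).
Aromatic: A, C, D, F. Total: 4.

4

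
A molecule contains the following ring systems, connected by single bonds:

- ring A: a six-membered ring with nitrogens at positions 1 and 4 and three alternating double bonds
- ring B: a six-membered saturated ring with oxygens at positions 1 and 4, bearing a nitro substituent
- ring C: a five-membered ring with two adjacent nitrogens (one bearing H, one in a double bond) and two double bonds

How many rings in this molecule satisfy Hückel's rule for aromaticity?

Ring A has a continuous p-orbital overlap around the ring; 3 ring double bonds give 6 π electrons. That satisfies 4n+2 with n=1, so ring A is aromatic (pyrazine).
Ring B has only sp³ atoms, so it is not fully conjugated — not aromatic (1,4-dioxane).
Ring C has a continuous p-orbital overlap around the ring; 2 ring double bonds (4 π electrons) plus a heteroatom lone pair (2) give 6 π electrons. That satisfies 4n+2 with n=1, so ring C is aromatic (pyrazole).
Aromatic: A, C. Total: 2.

2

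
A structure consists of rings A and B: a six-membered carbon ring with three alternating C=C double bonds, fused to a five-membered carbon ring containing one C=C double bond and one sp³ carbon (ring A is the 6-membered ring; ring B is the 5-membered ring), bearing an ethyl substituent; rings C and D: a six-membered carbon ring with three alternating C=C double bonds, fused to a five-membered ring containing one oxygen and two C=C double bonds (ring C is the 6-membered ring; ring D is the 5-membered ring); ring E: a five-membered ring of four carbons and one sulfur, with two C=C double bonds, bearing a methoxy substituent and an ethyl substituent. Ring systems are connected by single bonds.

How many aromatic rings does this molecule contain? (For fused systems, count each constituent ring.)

4

Ring A is fully conjugated (every ring atom contributes a p orbital); 3 ring double bonds give 6 π electrons. 6 = 4(1)+2, so ring A is aromatic (benzene ring).
Ring B has one sp³ carbon, so it is not fully conjugated — not aromatic (cyclopentene ring).
Rings C and D form a fused bicyclic system (with one oxygen) with 9 sp² atoms and 10 π electrons from ring double bonds plus a heteroatom lone pair. 10 = 4(2)+2, so the system is aromatic and both rings count as aromatic (benzofuran).
Ring E is planar and fully conjugated; 2 ring double bonds (4 π electrons) plus a heteroatom lone pair (2) give 6 π electrons. That satisfies 4n+2 with n=1, so ring E is aromatic (thiophene).
Aromatic: A, C, D, E. Total: 4.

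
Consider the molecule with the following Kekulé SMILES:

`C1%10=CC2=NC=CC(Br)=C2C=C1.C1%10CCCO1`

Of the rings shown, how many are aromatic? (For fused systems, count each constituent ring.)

The SMILES encodes two fused six-membered rings, each with three alternating double bonds; one ring is all carbon and the other has one ring nitrogen; a five-membered saturated ring of four carbons and one oxygen.
The fused 6/6-membered bicyclic (with one nitrogen) is a single π system with 10 sp² atoms and 10 π electrons from ring double bonds. 10 = 4(2)+2, so the system is aromatic and both rings count as aromatic (quinoline).
The 5-membered ring with one oxygen has only sp³ atoms, so it is not fully conjugated — not aromatic (tetrahydrofuran).
2 of the 3 rings are aromatic. Total: 2.

2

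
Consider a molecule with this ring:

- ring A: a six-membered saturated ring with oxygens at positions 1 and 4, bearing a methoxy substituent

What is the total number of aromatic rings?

Ring A has only sp³ atoms, so it is not fully conjugated — not aromatic (1,4-dioxane).

0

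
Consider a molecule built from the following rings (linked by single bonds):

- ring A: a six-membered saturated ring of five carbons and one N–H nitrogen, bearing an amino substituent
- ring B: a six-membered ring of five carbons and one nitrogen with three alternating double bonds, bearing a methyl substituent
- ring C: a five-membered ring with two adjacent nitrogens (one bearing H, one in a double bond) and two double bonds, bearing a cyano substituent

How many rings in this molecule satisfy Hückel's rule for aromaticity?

Ring A has only sp³ atoms, so it is not fully conjugated — not aromatic (piperidine).
Ring B has a continuous p-orbital overlap around the ring; 3 ring double bonds give 6 π electrons. 6 = 4(1)+2, so ring B is aromatic (pyridine).
Ring C has a continuous p-orbital overlap around the ring; 2 ring double bonds (4 π electrons) plus a heteroatom lone pair (2) give 6 π electrons. That satisfies 4n+2 with n=1, so ring C is aromatic (pyrazole).
Aromatic: B, C. Total: 2.

2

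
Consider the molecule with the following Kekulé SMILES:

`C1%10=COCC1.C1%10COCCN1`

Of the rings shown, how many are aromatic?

The SMILES encodes a five-membered ring of four carbons and one oxygen, with one C=C double bond and two sp³ carbons; a six-membered saturated ring with an oxygen and an N–H nitrogen at positions 1 and 4.
The 5-membered ring with one oxygen has two sp³ carbons, so it is not fully conjugated — not aromatic (2,3-dihydrofuran).
The 6-membered ring with one oxygen and one N–H (1,4) has only sp³ atoms, so it is not fully conjugated — not aromatic (morpholine).
None of the rings are aromatic. Total: 0.

0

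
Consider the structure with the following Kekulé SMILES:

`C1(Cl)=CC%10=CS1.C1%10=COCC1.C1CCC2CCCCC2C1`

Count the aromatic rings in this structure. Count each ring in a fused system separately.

1

The SMILES encodes a five-membered ring of four carbons and one sulfur, with two C=C double bonds; a five-membered ring of four carbons and one oxygen, with one C=C double bond and two sp³ carbons; two fused six-membered saturated carbon rings.
The 5-membered ring with one sulfur has a continuous p-orbital overlap around the ring; 2 ring double bonds (4 π electrons) plus a heteroatom lone pair (2) give 6 π electrons. Since 6 = 4n+2 (n=1), it is aromatic (thiophene).
The 5-membered ring with one oxygen has two sp³ carbons, so it is not fully conjugated — not aromatic (2,3-dihydrofuran).
The 6-membered ring has only sp³ atoms, so it is not fully conjugated — not aromatic (cyclohexane ring).
The second 6-membered ring has only sp³ atoms, so it is not fully conjugated — not aromatic (cyclohexane ring).
1 of the 4 rings is aromatic. Total: 1.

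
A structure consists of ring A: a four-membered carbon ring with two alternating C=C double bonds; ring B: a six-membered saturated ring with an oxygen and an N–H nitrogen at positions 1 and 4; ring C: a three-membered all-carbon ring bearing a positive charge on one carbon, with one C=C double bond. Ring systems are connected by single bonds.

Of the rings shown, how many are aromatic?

1

Ring A has only sp² ring atoms; a planar conformation would have a fully conjugated π system of 4 electrons. But 4 = 4(1), which is 4n not 4n+2, so ring A is not aromatic (cyclobutadiene) — cyclobutadiene is antiaromatic and distorts to a rectangle.
Ring B has only sp³ atoms, so it is not fully conjugated — not aromatic (morpholine).
Ring C is fully conjugated (every ring atom contributes a p orbital); 1 ring double bond (2 π electrons) plus the carbocation's empty p orbital (0, but keeps the ring conjugated) give 2 π electrons. That satisfies 4n+2 with n=0, so ring C is aromatic (cyclopropenyl cation).
Aromatic: C. Total: 1.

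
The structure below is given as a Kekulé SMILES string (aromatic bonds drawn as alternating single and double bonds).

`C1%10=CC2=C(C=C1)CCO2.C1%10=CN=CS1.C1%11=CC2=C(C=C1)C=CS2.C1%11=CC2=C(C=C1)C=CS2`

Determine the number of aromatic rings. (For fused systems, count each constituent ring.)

6

The SMILES encodes a six-membered carbon ring with three alternating C=C double bonds, fused to a five-membered ring containing one oxygen and two sp³ carbons; a five-membered ring with a sulfur at position 1 and a nitrogen at position 3 (in a C=N bond), with two double bonds; a six-membered carbon ring with three alternating C=C double bonds, fused to a five-membered ring containing one sulfur and two C=C double bonds; a six-membered carbon ring with three alternating C=C double bonds, fused to a five-membered ring containing one sulfur and two C=C double bonds.
The 6-membered ring is fully conjugated (every ring atom contributes a p orbital); 3 ring double bonds give 6 π electrons. That satisfies 4n+2 with n=1, so it is aromatic (benzene ring).
The 5-membered ring with one oxygen has two sp³ carbons, so it is not fully conjugated — not aromatic (oxolane ring).
The 5-membered ring with one sulfur and one =N– is fully conjugated (every ring atom contributes a p orbital); 2 ring double bonds (4 π electrons) plus a heteroatom lone pair (2) give 6 π electrons. Since 6 = 4n+2 (n=1), it is aromatic (thiazole).
The fused 6/5-membered bicyclic (with one sulfur) is a single π system with 9 sp² atoms and 10 π electrons from ring double bonds plus a heteroatom lone pair. 10 = 4(2)+2, so the system is aromatic and both rings count as aromatic (benzothiophene).
The fused 6/5-membered bicyclic (with one sulfur) is a single π system with 9 sp² atoms and 10 π electrons from ring double bonds plus a heteroatom lone pair. 10 = 4(2)+2, so the system is aromatic and both rings count as aromatic (benzothiophene).
6 of the 7 rings are aromatic. Total: 6.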